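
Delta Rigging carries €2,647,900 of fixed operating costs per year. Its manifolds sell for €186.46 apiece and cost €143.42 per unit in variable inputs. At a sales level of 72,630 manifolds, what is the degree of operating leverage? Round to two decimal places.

Total contribution margin = 72,630 × €43.04 = €3,125,995.20.
Operating income = contribution − fixed costs = €3,125,995.20 − €2,647,900 = €478,095.20.
So DOL = total CM / EBIT = €3,125,995.20 / €478,095.20 = 6.5384.

6.54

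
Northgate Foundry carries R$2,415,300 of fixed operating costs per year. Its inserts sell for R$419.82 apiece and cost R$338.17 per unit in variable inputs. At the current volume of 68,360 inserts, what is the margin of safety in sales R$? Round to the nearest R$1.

R$16,280,141

Contribution margin per unit = R$419.82 − R$338.17 = R$81.65. Break-even units = R$2,415,300 ÷ R$81.65 = 29,581.14; break-even revenue = 29,581.14 × R$419.82 = R$12,418,753.78.
Current sales = 68,360 × R$419.82 = R$28,698,895.20.
Margin of safety = R$28,698,895.20 − R$12,418,753.78 = R$16,280,141.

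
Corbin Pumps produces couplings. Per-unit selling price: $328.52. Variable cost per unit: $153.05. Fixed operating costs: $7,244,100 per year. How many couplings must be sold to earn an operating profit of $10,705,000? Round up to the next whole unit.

102,292 couplings

Contribution margin per unit = $328.52 − $153.05 = $175.47.
Need Q such that Q × $175.47 − $7,244,100 = $10,705,000, i.e. Q = $17,949,100 / $175.47 = 102,291.56 → 102,292.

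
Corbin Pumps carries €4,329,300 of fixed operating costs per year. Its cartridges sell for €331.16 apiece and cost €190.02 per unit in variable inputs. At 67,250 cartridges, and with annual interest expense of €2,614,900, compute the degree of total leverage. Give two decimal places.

3.73

Contribution at this volume is 67,250 × €141.14 = €9,491,665.00.
Subtracting fixed costs: EBIT = €9,491,665.00 − €4,329,300 = €5,162,365.00. Interest = €2,614,900.00.
DOL = €9,491,665.00 ÷ €5,162,365.00 = 1.8386; DFL = €5,162,365.00 ÷ €2,547,465.00 = 2.0265.
DCL = DOL × DFL = 1.8386 × 2.0265 = 3.7259.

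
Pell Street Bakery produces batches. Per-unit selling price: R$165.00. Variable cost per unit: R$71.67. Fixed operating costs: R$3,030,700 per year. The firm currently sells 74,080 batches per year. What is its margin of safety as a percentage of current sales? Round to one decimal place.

Contribution margin per unit = R$165.00 − R$71.67 = R$93.33. Break-even units = R$3,030,700 ÷ R$93.33 = 32,472.95; break-even revenue = 32,472.95 × R$165.00 = R$5,358,036.00.
Actual sales revenue = 74,080 × R$165.00 = R$12,223,200.00.
Margin of safety = (R$12,223,200.00 − R$5,358,036.00) ÷ R$12,223,200.00 = 56.2%.

56.2%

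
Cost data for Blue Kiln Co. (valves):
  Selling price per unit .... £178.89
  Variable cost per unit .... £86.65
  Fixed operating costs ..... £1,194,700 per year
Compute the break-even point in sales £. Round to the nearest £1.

Contribution margin per unit = £178.89 − £86.65 = £92.24, a CM ratio of £92.24 ÷ £178.89 = 0.5156.
Break-even revenue = fixed costs × price ÷ CM = £1,194,700 × £178.89 ÷ £92.24 = £2,316,998.

£2,316,998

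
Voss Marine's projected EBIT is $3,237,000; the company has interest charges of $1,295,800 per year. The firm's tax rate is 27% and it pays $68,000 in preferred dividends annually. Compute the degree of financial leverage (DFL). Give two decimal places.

1.75

Annual interest charges come to $1,295,800.00.
Preferred dividends grossed up pre-tax: $68,000 / (1 − 0.27) = $93,150.68.
DFL = EBIT ÷ [EBIT − I − D_p/(1−t)] = $3,237,000 ÷ [$3,237,000 − $1,295,800.00 − $93,150.68] = $3,237,000 ÷ $1,848,049.32 = 1.7516.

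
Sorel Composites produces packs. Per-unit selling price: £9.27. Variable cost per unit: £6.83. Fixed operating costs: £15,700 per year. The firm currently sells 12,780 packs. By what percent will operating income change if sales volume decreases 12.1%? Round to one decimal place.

-24.4%

Total contribution margin = 12,780 × £2.44 = £31,183.20.
Operating income = contribution − fixed costs = £31,183.20 − £15,700 = £15,483.20.
So DOL = total CM / EBIT = £31,183.20 / £15,483.20 = 2.0140.
Operating income changes by 2.0140 × -12.1% = -24.4%.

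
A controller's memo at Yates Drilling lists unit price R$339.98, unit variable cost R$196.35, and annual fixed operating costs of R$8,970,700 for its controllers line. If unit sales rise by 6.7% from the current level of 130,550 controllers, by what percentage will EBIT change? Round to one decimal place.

+12.8%

At 130,550 units, contribution = 130,550 × R$143.63 = R$18,750,896.50.
EBIT = R$18,750,896.50 − R$8,970,700 = R$9,780,196.50.
DOL = contribution ÷ EBIT = R$18,750,896.50 ÷ R$9,780,196.50 = 1.9172.
Operating income changes by 1.9172 × +6.7% = +12.8%.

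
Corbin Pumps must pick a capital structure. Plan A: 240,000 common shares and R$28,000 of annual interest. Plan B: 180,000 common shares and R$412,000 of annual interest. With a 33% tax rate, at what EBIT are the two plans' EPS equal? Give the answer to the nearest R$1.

R$1,564,000

Set EPS_A = EPS_B: (EBIT − R$28,000)(1 − 0.33) ÷ 240,000 = (EBIT − R$412,000)(1 − 0.33) ÷ 180,000.
Cancelling (1 − t) and cross-multiplying: 180,000·(EBIT − 28,000) = 240,000·(EBIT − 412,000).
EBIT × (240,000 − 180,000) = 412,000 × 240,000 − 28,000 × 180,000 = 93,840,000,000, so EBIT = 93,840,000,000 ÷ 60,000 = 1,564,000.00.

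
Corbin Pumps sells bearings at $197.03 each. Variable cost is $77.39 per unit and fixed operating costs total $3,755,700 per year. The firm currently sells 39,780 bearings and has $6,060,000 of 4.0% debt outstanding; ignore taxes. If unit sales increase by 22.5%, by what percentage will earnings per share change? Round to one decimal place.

Total contribution margin = 39,780 × $119.64 = $4,759,279.20.
Operating income = contribution − fixed costs = $4,759,279.20 − $3,755,700 = $1,003,579.20.
After interest of $242,400.00, pre-tax earnings = $761,179.20.
DCL = total CM / (EBIT − I) = $4,759,279.20 / $761,179.20 = 6.2525.
%ΔEPS = DCL × %ΔSales = 6.2525 × +22.5% = +140.7%.

+140.7%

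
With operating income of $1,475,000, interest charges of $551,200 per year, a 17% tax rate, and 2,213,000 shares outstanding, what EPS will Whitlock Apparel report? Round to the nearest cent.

$0.35

Interest = $551,200.00, so EBT = $1,475,000 − $551,200.00 = $923,800.00.
After tax at 17%: net income = $923,800.00 × 0.83 = $766,754.00.
Per share: $766,754.00 / 2,213,000 shares = $0.35.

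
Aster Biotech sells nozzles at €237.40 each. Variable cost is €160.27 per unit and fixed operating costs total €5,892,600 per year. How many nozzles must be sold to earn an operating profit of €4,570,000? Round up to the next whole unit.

135,649 nozzles

Unit CM = price − variable cost = €237.40 − €160.27 = €77.13.
Need Q such that Q × €77.13 − €5,892,600 = €4,570,000, i.e. Q = €10,462,600 / €77.13 = 135,648.90 → 135,649.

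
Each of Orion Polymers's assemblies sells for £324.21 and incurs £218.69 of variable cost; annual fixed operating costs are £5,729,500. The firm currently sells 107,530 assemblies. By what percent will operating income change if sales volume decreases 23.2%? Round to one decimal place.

Total contribution margin = 107,530 × £105.52 = £11,346,565.60.
EBIT = £11,346,565.60 − £5,729,500 = £5,617,065.60.
Degree of operating leverage = £11,346,565.60 / £5,617,065.60 = 2.0200.
So EBIT moves 2.0200 × (-23.2%) = -46.9%.

-46.9%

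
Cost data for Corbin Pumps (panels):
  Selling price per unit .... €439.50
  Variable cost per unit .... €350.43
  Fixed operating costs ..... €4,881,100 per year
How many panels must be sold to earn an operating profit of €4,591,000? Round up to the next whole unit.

Contribution margin per unit = €439.50 − €350.43 = €89.07.
Need Q such that Q × €89.07 − €4,881,100 = €4,591,000, i.e. Q = €9,472,100 / €89.07 = 106,344.45 → 106,345.

106,345 panels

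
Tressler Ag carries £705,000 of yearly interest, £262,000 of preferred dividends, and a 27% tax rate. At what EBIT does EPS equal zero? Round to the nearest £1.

£1,063,904

Grossing the preferred dividend up to pre-tax terms: £262,000 / (1 − 0.27) = £358,904.11.
Financial break-even EBIT = interest + D_p ÷ (1 − t) = £705,000 + £358,904.11 = £1,063,904.11.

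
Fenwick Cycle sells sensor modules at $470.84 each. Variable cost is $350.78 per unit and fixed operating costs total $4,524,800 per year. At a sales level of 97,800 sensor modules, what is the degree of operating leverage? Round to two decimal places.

At 97,800 units, contribution = 97,800 × $120.06 = $11,741,868.00.
Subtracting fixed costs: EBIT = $11,741,868.00 − $4,524,800 = $7,217,068.00.
So DOL = total CM / EBIT = $11,741,868.00 / $7,217,068.00 = 1.6270.

1.63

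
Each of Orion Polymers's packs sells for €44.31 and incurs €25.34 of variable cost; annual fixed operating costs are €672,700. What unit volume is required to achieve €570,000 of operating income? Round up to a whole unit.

Each unit contributes €44.31 − €25.34 = €18.97.
Required volume = (fixed costs + target profit) ÷ CM = (€672,700 + €570,000) ÷ €18.97 = 65,508.70, so 65,509 packs.

65,509 packs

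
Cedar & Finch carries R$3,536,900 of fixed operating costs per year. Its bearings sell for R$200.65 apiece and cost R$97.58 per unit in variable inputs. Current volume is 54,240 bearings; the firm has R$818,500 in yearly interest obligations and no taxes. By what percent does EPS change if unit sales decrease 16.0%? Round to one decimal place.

Contribution at this volume is 54,240 × R$103.07 = R$5,590,516.80.
Subtracting fixed costs: EBIT = R$5,590,516.80 − R$3,536,900 = R$2,053,616.80.
After interest of R$818,500.00, pre-tax earnings = R$1,235,116.80.
Degree of combined leverage = contribution ÷ (EBIT − I) = R$5,590,516.80 ÷ R$1,235,116.80 = 4.5263.
EPS therefore changes by 4.5263 × (-16.0%) = -72.4%.

-72.4%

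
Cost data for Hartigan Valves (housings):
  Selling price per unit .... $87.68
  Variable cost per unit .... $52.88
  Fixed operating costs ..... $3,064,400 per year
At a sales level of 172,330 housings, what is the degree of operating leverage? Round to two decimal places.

2.04

At 172,330 units, contribution = 172,330 × $34.80 = $5,997,084.00.
EBIT = $5,997,084.00 − $3,064,400 = $2,932,684.00.
So DOL = total CM / EBIT = $5,997,084.00 / $2,932,684.00 = 2.0449.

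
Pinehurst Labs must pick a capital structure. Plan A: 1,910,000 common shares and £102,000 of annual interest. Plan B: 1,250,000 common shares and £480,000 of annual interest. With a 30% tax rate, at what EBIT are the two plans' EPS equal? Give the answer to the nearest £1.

At indifference, (EBIT − 102,000)(1 − t)/1,910,000 = (EBIT − 480,000)(1 − t)/1,250,000.
The (1 − t) factor cancels: (EBIT − 102,000) × 1,250,000 = (EBIT − 480,000) × 1,910,000.
EBIT × (1,910,000 − 1,250,000) = 480,000 × 1,910,000 − 102,000 × 1,250,000 = 789,300,000,000, so EBIT = 789,300,000,000 ÷ 660,000 = 1,195,909.09.

£1,195,909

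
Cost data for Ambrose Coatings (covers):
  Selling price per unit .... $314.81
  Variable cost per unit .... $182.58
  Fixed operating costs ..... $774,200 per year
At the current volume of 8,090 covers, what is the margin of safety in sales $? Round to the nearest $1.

$703,616

Unit CM = price − variable cost = $314.81 − $182.58 = $132.23. Break-even units = $774,200 ÷ $132.23 = 5,854.95; break-even revenue = 5,854.95 × $314.81 = $1,843,196.72.
Actual sales revenue = 8,090 × $314.81 = $2,546,812.90.
Margin of safety = $2,546,812.90 − $1,843,196.72 = $703,616.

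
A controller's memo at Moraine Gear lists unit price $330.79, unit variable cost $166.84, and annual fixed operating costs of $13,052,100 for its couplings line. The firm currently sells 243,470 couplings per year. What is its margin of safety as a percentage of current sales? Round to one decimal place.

67.3%

Each unit contributes $330.79 − $166.84 = $163.95. Break-even units = $13,052,100 ÷ $163.95 = 79,610.25; break-even revenue = 79,610.25 × $330.79 = $26,334,273.61.
Actual sales revenue = 243,470 × $330.79 = $80,537,441.30.
Margin of safety = ($80,537,441.30 − $26,334,273.61) ÷ $80,537,441.30 = 67.3%.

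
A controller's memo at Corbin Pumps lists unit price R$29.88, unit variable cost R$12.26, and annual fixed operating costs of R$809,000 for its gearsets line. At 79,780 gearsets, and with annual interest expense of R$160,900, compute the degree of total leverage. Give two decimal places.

3.23

Contribution at this volume is 79,780 × R$17.62 = R$1,405,723.60.
Subtracting fixed costs: EBIT = R$1,405,723.60 − R$809,000 = R$596,723.60. Interest = R$160,900.00.
DOL = R$1,405,723.60 ÷ R$596,723.60 = 2.3557; DFL = R$596,723.60 ÷ R$435,823.60 = 1.3692.
DCL = DOL × DFL = 2.3557 × 1.3692 = 3.2254.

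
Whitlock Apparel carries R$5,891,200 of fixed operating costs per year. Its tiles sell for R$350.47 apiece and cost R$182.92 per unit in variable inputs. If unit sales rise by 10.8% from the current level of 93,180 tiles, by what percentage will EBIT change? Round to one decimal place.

Contribution at this volume is 93,180 × R$167.55 = R$15,612,309.00.
Operating income = contribution − fixed costs = R$15,612,309.00 − R$5,891,200 = R$9,721,109.00.
So DOL = total CM / EBIT = R$15,612,309.00 / R$9,721,109.00 = 1.6060.
Operating income changes by 1.6060 × +10.8% = +17.3%.

+17.3%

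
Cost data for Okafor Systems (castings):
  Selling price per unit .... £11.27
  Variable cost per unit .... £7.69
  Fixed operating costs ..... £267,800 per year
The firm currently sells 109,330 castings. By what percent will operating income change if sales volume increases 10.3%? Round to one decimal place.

+32.6%

At 109,330 units, contribution = 109,330 × £3.58 = £391,401.40.
EBIT = £391,401.40 − £267,800 = £123,601.40.
DOL = contribution ÷ EBIT = £391,401.40 ÷ £123,601.40 = 3.1666.
So EBIT moves 3.1666 × (+10.3%) = +32.6%.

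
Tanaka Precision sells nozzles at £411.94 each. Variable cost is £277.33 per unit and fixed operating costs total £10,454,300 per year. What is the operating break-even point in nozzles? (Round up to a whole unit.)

Unit CM = price − variable cost = £411.94 − £277.33 = £134.61.
Break-even Q = £10,454,300 / £134.61 = 77,663.62 → 77,664 nozzles.

77,664 nozzles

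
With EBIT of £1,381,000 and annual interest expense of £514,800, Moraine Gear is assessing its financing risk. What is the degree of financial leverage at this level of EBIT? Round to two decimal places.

Interest = £514,800.00.
DFL = EBIT ÷ (EBIT − I) = £1,381,000 ÷ (£1,381,000 − £514,800.00) = £1,381,000 ÷ £866,200.00 = 1.5943.

1.59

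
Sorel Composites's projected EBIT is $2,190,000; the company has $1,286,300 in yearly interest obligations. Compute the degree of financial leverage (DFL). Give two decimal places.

Annual interest charges come to $1,286,300.00.
Degree of financial leverage = EBIT / (EBIT − interest) = $2,190,000 / $903,700.00 = 2.4234.

2.42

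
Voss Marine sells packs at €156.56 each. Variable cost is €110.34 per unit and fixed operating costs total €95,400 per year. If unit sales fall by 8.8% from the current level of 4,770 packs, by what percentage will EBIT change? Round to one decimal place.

-15.5%

Total contribution margin = 4,770 × €46.22 = €220,469.40.
Operating income = contribution − fixed costs = €220,469.40 − €95,400 = €125,069.40.
So DOL = total CM / EBIT = €220,469.40 / €125,069.40 = 1.7628.
%ΔEBIT = DOL × %ΔSales = 1.7628 × -8.8% = -15.5%.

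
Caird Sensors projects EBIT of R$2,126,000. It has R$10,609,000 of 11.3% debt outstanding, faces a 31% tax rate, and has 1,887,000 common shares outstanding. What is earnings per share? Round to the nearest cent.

R$0.34

Pre-tax income = R$2,126,000 − R$1,198,817.00 = R$927,183.00.
After tax at 31%: net income = R$927,183.00 × 0.69 = R$639,756.27.
EPS = R$639,756.27 ÷ 1,887,000 = R$0.34.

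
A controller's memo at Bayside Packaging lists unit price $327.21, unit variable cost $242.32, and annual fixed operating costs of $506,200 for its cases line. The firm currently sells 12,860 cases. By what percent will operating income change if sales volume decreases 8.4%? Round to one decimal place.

At 12,860 units, contribution = 12,860 × $84.89 = $1,091,685.40.
EBIT = $1,091,685.40 − $506,200 = $585,485.40.
DOL = contribution ÷ EBIT = $1,091,685.40 ÷ $585,485.40 = 1.8646.
Operating income changes by 1.8646 × -8.4% = -15.7%.

-15.7%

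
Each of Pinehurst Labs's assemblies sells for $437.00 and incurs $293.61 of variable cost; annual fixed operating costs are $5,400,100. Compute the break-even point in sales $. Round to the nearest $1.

Contribution margin per unit = $437.00 − $293.61 = $143.39, a CM ratio of $143.39 ÷ $437.00 = 0.3281.
Break-even revenue = fixed costs × price ÷ CM = $5,400,100 × $437.00 ÷ $143.39 = $16,457,519.

$16,457,519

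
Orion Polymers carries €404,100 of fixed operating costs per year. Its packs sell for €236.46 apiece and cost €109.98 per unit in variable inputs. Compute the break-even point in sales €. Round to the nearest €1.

€755,483

Contribution margin per unit = €236.46 − €109.98 = €126.48, a CM ratio of €126.48 ÷ €236.46 = 0.5349.
Break-even revenue = fixed costs × price ÷ CM = €404,100 × €236.46 ÷ €126.48 = €755,483.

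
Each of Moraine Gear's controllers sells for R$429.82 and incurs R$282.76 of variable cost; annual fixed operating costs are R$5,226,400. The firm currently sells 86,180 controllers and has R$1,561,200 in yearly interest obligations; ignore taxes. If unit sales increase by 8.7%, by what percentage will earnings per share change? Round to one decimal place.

+18.7%

Total contribution margin = 86,180 × R$147.06 = R$12,673,630.80.
Operating income = contribution − fixed costs = R$12,673,630.80 − R$5,226,400 = R$7,447,230.80.
After interest of R$1,561,200.00, pre-tax earnings = R$5,886,030.80.
Degree of combined leverage = contribution ÷ (EBIT − I) = R$12,673,630.80 ÷ R$5,886,030.80 = 2.1532.
%ΔEPS = DCL × %ΔSales = 2.1532 × +8.7% = +18.7%.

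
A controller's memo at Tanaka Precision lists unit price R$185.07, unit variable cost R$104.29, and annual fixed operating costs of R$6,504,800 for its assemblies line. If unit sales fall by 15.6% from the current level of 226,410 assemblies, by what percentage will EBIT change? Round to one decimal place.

-24.2%

At 226,410 units, contribution = 226,410 × R$80.78 = R$18,289,399.80.
EBIT = R$18,289,399.80 − R$6,504,800 = R$11,784,599.80.
DOL = contribution ÷ EBIT = R$18,289,399.80 ÷ R$11,784,599.80 = 1.5520.
Operating income changes by 1.5520 × -15.6% = -24.2%.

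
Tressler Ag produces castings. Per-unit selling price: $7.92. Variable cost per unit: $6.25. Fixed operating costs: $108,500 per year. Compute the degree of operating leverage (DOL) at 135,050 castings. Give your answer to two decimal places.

Total contribution margin = 135,050 × $1.67 = $225,533.50.
EBIT = $225,533.50 − $108,500 = $117,033.50.
So DOL = total CM / EBIT = $225,533.50 / $117,033.50 = 1.9271.

1.93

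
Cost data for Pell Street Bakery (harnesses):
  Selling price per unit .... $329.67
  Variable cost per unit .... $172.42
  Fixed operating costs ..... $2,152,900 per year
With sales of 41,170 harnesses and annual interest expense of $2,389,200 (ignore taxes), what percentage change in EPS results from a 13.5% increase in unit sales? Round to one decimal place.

+45.2%

At 41,170 units, contribution = 41,170 × $157.25 = $6,473,982.50.
Subtracting fixed costs: EBIT = $6,473,982.50 − $2,152,900 = $4,321,082.50.
After interest of $2,389,200.00, pre-tax earnings = $1,931,882.50.
DCL = total CM / (EBIT − I) = $6,473,982.50 / $1,931,882.50 = 3.3511.
EPS therefore changes by 3.3511 × (+13.5%) = +45.2%.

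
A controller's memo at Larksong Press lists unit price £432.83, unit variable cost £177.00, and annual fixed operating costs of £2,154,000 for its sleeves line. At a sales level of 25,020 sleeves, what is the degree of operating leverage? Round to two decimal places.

1.51

Contribution at this volume is 25,020 × £255.83 = £6,400,866.60.
Operating income = contribution − fixed costs = £6,400,866.60 − £2,154,000 = £4,246,866.60.
Degree of operating leverage = £6,400,866.60 / £4,246,866.60 = 1.5072.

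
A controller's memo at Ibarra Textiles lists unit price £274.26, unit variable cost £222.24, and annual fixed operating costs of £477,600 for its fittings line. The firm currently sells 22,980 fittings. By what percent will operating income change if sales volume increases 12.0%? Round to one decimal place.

At 22,980 units, contribution = 22,980 × £52.02 = £1,195,419.60.
Subtracting fixed costs: EBIT = £1,195,419.60 − £477,600 = £717,819.60.
So DOL = total CM / EBIT = £1,195,419.60 / £717,819.60 = 1.6653.
%ΔEBIT = DOL × %ΔSales = 1.6653 × +12.0% = +20.0%.

+20.0%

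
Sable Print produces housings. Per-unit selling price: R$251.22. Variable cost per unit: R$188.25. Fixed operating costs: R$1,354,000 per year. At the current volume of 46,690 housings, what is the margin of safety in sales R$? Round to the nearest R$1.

R$6,327,653

Contribution margin per unit = R$251.22 − R$188.25 = R$62.97. Break-even units = R$1,354,000 ÷ R$62.97 = 21,502.30; break-even revenue = 21,502.30 × R$251.22 = R$5,401,808.48.
Actual sales revenue = 46,690 × R$251.22 = R$11,729,461.80.
Margin of safety = R$11,729,461.80 − R$5,401,808.48 = R$6,327,653.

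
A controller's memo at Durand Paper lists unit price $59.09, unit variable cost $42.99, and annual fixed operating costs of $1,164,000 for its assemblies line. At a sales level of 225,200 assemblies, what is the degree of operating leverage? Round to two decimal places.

1.47

Contribution at this volume is 225,200 × $16.10 = $3,625,720.00.
EBIT = $3,625,720.00 − $1,164,000 = $2,461,720.00.
DOL = contribution ÷ EBIT = $3,625,720.00 ÷ $2,461,720.00 = 1.4728.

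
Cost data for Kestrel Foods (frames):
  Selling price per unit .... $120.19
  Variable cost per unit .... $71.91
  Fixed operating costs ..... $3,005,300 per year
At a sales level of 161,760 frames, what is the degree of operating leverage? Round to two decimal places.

1.63

Contribution at this volume is 161,760 × $48.28 = $7,809,772.80.
EBIT = $7,809,772.80 − $3,005,300 = $4,804,472.80.
Degree of operating leverage = $7,809,772.80 / $4,804,472.80 = 1.6255.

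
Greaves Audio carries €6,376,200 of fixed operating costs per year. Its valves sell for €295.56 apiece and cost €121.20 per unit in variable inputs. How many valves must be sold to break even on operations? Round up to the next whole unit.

36,570 valves

Unit CM = price − variable cost = €295.56 − €121.20 = €174.36.
Break-even Q = €6,376,200 / €174.36 = 36,569.17 → 36,570 valves.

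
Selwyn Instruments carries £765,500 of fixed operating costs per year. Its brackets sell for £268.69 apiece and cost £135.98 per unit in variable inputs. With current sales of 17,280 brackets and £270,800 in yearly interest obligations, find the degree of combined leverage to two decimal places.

1.82

Contribution at this volume is 17,280 × £132.71 = £2,293,228.80.
Subtracting fixed costs: EBIT = £2,293,228.80 − £765,500 = £1,527,728.80. Interest = £270,800.00.
DOL = £2,293,228.80 ÷ £1,527,728.80 = 1.5011; DFL = £1,527,728.80 ÷ £1,256,928.80 = 1.2154.
DCL = DOL × DFL = 1.5011 × 1.2154 = 1.8244.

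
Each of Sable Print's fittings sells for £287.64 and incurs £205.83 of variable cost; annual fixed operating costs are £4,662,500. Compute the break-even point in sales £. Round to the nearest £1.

CM per unit = £287.64 − £205.83 = £81.81; CM ratio = £81.81 / £287.64 = 0.2844.
Break-even sales = FC ÷ CM ratio = £4,662,500 × £287.64 / £81.81 = £16,393,124.

£16,393,124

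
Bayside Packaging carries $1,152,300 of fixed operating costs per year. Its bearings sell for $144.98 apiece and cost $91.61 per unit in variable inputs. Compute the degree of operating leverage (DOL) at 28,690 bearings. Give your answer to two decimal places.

4.04

At 28,690 units, contribution = 28,690 × $53.37 = $1,531,185.30.
EBIT = $1,531,185.30 − $1,152,300 = $378,885.30.
Degree of operating leverage = $1,531,185.30 / $378,885.30 = 4.0413.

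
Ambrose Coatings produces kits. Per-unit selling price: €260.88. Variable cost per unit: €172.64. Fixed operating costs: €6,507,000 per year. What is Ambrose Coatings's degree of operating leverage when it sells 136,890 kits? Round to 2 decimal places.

2.17

Total contribution margin = 136,890 × €88.24 = €12,079,173.60.
EBIT = €12,079,173.60 − €6,507,000 = €5,572,173.60.
So DOL = total CM / EBIT = €12,079,173.60 / €5,572,173.60 = 2.1678.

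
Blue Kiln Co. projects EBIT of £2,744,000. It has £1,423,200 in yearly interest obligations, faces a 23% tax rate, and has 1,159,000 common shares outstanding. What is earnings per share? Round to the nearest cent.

£0.88

Interest = £1,423,200.00, so EBT = £2,744,000 − £1,423,200.00 = £1,320,800.00.
Net income = £1,320,800.00 × (1 − 0.23) = £1,017,016.00.
EPS = £1,017,016.00 ÷ 1,159,000 = £0.88.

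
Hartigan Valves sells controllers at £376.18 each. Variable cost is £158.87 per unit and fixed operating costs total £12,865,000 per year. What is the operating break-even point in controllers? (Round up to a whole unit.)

Unit CM = price − variable cost = £376.18 − £158.87 = £217.31.
Break-even Q = £12,865,000 / £217.31 = 59,201.14 → 59,202 controllers.

59,202 controllers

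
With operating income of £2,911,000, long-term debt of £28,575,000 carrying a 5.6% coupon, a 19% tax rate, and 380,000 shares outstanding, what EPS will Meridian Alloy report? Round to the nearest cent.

£2.79

Interest = £1,600,200.00, so EBT = £2,911,000 − £1,600,200.00 = £1,310,800.00.
Net income = £1,310,800.00 × (1 − 0.19) = £1,061,748.00.
EPS = £1,061,748.00 ÷ 380,000 = £2.79.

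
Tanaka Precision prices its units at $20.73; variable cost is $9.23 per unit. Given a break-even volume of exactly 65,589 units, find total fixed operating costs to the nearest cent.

$754,273.50

Unit CM = price − variable cost = $20.73 − $9.23 = $11.50.
Fixed costs = break-even units × CM = 65,589 × $11.50 = $754,273.50.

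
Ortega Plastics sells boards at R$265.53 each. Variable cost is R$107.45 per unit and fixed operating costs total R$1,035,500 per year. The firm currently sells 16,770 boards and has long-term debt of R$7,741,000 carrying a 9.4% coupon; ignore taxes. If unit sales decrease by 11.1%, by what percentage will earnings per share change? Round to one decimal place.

-33.1%

At 16,770 units, contribution = 16,770 × R$158.08 = R$2,651,001.60.
Operating income = contribution − fixed costs = R$2,651,001.60 − R$1,035,500 = R$1,615,501.60.
Interest = R$727,654.00, so EBIT − I = R$887,847.60.
DCL = total CM / (EBIT − I) = R$2,651,001.60 / R$887,847.60 = 2.9859.
%ΔEPS = DCL × %ΔSales = 2.9859 × -11.1% = -33.1%.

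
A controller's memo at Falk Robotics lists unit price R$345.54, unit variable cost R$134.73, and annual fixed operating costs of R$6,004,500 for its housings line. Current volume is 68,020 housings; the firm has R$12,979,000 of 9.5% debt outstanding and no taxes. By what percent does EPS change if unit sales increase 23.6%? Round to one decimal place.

At 68,020 units, contribution = 68,020 × R$210.81 = R$14,339,296.20.
Subtracting fixed costs: EBIT = R$14,339,296.20 − R$6,004,500 = R$8,334,796.20.
After interest of R$1,233,005.00, pre-tax earnings = R$7,101,791.20.
Degree of combined leverage = contribution ÷ (EBIT − I) = R$14,339,296.20 ÷ R$7,101,791.20 = 2.0191.
%ΔEPS = DCL × %ΔSales = 2.0191 × +23.6% = +47.7%.

+47.7%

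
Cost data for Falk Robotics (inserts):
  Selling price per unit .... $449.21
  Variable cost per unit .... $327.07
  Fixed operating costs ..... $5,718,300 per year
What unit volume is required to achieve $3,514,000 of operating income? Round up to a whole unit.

75,588 inserts

Each unit contributes $449.21 − $327.07 = $122.14.
Required volume = (fixed costs + target profit) ÷ CM = ($5,718,300 + $3,514,000) ÷ $122.14 = 75,587.85, so 75,588 inserts.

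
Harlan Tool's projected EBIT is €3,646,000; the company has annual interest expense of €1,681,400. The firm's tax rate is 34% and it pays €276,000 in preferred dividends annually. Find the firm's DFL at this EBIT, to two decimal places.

2.36

Interest = €1,681,400.00.
Pre-tax preferred-dividend burden = €276,000 ÷ (1 − 0.34) = €418,181.82.
DFL = EBIT ÷ [EBIT − I − D_p/(1−t)] = €3,646,000 ÷ [€3,646,000 − €1,681,400.00 − €418,181.82] = €3,646,000 ÷ €1,546,418.18 = 2.3577.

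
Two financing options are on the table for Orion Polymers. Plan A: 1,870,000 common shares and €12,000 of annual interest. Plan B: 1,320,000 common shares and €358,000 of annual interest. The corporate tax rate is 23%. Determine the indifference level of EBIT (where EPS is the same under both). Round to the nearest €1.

Set EPS_A = EPS_B: (EBIT − €12,000)(1 − 0.23) ÷ 1,870,000 = (EBIT − €358,000)(1 − 0.23) ÷ 1,320,000.
Cancelling (1 − t) and cross-multiplying: 1,320,000·(EBIT − 12,000) = 1,870,000·(EBIT − 358,000).
Solving, EBIT = (358,000·1,870,000 − 12,000·1,320,000) / (1,870,000 − 1,320,000) = 653,620,000,000 / 550,000 = 1,188,400.00.

€1,188,400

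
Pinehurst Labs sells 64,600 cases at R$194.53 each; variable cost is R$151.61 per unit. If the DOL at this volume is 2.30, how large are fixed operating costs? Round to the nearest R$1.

Contribution at this volume is 64,600 × R$42.92 = R$2,772,632.00.
Since DOL = CM ÷ EBIT, EBIT = R$2,772,632.00 ÷ 2.30 = R$1,205,492.17.
Fixed costs = CM − EBIT = R$2,772,632.00 − R$1,205,492.17 = R$1,567,140.

R$1,567,140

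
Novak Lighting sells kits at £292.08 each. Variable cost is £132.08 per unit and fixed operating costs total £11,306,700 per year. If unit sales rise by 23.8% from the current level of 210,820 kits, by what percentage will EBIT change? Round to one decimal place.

+35.8%

At 210,820 units, contribution = 210,820 × £160.00 = £33,731,200.00.
Operating income = contribution − fixed costs = £33,731,200.00 − £11,306,700 = £22,424,500.00.
So DOL = total CM / EBIT = £33,731,200.00 / £22,424,500.00 = 1.5042.
Operating income changes by 1.5042 × +23.8% = +35.8%.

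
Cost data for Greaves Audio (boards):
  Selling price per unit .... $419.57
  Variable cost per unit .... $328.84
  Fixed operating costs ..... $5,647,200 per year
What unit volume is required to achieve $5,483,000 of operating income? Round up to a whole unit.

122,674 boards

Unit CM = price − variable cost = $419.57 − $328.84 = $90.73.
Units = (FC + target) / CM = ($5,647,200 + $5,483,000) / $90.73 = 122,673.87, so 122,674 boards.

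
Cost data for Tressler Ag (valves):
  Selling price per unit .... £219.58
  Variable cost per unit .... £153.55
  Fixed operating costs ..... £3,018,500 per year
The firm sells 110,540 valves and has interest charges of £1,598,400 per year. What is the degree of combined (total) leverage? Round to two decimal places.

At 110,540 units, contribution = 110,540 × £66.03 = £7,298,956.20.
EBIT = £7,298,956.20 − £3,018,500 = £4,280,456.20. Interest = £1,598,400.00.
DOL = £7,298,956.20 ÷ £4,280,456.20 = 1.7052; DFL = £4,280,456.20 ÷ £2,682,056.20 = 1.5960.
Combined leverage = 1.7052 × 1.5960 = 2.7215.

2.72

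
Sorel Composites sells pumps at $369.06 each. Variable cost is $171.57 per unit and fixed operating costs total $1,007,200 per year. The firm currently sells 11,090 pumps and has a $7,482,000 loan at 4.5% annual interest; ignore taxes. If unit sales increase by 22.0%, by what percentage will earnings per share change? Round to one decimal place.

+56.9%

Total contribution margin = 11,090 × $197.49 = $2,190,164.10.
Subtracting fixed costs: EBIT = $2,190,164.10 − $1,007,200 = $1,182,964.10.
Interest = $336,690.00, so EBIT − I = $846,274.10.
DCL = total CM / (EBIT − I) = $2,190,164.10 / $846,274.10 = 2.5880.
%ΔEPS = DCL × %ΔSales = 2.5880 × +22.0% = +56.9%.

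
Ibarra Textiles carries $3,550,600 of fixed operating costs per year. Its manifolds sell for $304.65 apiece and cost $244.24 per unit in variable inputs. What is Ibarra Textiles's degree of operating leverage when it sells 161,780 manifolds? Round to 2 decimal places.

1.57

At 161,780 units, contribution = 161,780 × $60.41 = $9,773,129.80.
Operating income = contribution − fixed costs = $9,773,129.80 − $3,550,600 = $6,222,529.80.
DOL = contribution ÷ EBIT = $9,773,129.80 ÷ $6,222,529.80 = 1.5706.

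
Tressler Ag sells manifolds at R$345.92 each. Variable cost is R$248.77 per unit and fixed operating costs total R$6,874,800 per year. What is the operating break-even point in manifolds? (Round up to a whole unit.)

Each unit contributes R$345.92 − R$248.77 = R$97.15.
Break-even volume = fixed costs ÷ CM per unit = R$6,874,800 ÷ R$97.15 = 70,764.80, so 70,765 manifolds.

70,765 manifolds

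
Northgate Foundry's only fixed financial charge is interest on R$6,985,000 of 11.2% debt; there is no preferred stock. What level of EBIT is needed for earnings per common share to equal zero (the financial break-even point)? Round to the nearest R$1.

R$782,320

Annual interest = 11.2% × R$6,985,000 = R$782,320.00.
With no preferred dividends, EPS = 0 when EBIT exactly covers interest, so the financial break-even EBIT is R$782,320.00.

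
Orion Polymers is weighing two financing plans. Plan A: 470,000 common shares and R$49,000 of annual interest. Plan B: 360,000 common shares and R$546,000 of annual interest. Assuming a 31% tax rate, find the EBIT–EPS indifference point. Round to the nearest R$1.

Set EPS_A = EPS_B: (EBIT − R$49,000)(1 − 0.31) ÷ 470,000 = (EBIT − R$546,000)(1 − 0.31) ÷ 360,000.
The (1 − t) factor cancels: (EBIT − 49,000) × 360,000 = (EBIT − 546,000) × 470,000.
Solving, EBIT = (546,000·470,000 − 49,000·360,000) / (470,000 − 360,000) = 238,980,000,000 / 110,000 = 2,172,545.45.

R$2,172,545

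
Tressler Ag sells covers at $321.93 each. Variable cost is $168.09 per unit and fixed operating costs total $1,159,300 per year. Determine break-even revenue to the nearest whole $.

$2,425,984

CM per unit = $321.93 − $168.09 = $153.84; CM ratio = $153.84 / $321.93 = 0.4779.
Break-even sales = FC ÷ CM ratio = $1,159,300 × $321.93 / $153.84 = $2,425,984.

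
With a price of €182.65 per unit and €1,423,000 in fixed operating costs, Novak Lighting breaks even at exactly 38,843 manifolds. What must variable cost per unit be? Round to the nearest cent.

€146.02

Contribution per unit must be FC / Q = €1,423,000 / 38,843 = €36.6347.
Hence VC = price − CM = €182.65 − €36.6347 = €146.02.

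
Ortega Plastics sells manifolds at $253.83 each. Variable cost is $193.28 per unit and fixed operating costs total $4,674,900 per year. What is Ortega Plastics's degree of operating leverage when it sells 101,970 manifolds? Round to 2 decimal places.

4.12

Contribution at this volume is 101,970 × $60.55 = $6,174,283.50.
Operating income = contribution − fixed costs = $6,174,283.50 − $4,674,900 = $1,499,383.50.
So DOL = total CM / EBIT = $6,174,283.50 / $1,499,383.50 = 4.1179.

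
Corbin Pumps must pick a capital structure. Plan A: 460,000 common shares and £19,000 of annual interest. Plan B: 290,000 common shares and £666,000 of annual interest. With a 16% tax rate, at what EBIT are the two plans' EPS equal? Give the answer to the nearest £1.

£1,769,706

At indifference, (EBIT − 19,000)(1 − t)/460,000 = (EBIT − 666,000)(1 − t)/290,000.
Cancelling (1 − t) and cross-multiplying: 290,000·(EBIT − 19,000) = 460,000·(EBIT − 666,000).
EBIT × (460,000 − 290,000) = 666,000 × 460,000 − 19,000 × 290,000 = 300,850,000,000, so EBIT = 300,850,000,000 ÷ 170,000 = 1,769,705.88.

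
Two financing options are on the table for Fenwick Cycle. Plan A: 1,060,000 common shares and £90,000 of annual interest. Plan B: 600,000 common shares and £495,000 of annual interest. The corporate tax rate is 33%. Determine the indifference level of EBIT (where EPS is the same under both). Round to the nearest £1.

Set EPS_A = EPS_B: (EBIT − £90,000)(1 − 0.33) ÷ 1,060,000 = (EBIT − £495,000)(1 − 0.33) ÷ 600,000.
Cancelling (1 − t) and cross-multiplying: 600,000·(EBIT − 90,000) = 1,060,000·(EBIT − 495,000).
Solving, EBIT = (495,000·1,060,000 − 90,000·600,000) / (1,060,000 − 600,000) = 470,700,000,000 / 460,000 = 1,023,260.87.

£1,023,261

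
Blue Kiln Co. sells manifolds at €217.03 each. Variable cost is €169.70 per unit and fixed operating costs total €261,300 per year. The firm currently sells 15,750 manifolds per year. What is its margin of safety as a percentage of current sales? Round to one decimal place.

Each unit contributes €217.03 − €169.70 = €47.33. Break-even units = €261,300 ÷ €47.33 = 5,520.81; break-even revenue = 5,520.81 × €217.03 = €1,198,181.68.
Actual sales revenue = 15,750 × €217.03 = €3,418,222.50.
Margin of safety = (€3,418,222.50 − €1,198,181.68) ÷ €3,418,222.50 = 64.9%.

64.9%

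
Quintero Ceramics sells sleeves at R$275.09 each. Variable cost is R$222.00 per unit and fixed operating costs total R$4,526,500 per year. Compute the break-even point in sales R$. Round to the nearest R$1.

CM per unit = R$275.09 − R$222.00 = R$53.09; CM ratio = R$53.09 / R$275.09 = 0.1930.
Break-even revenue = fixed costs × price ÷ CM = R$4,526,500 × R$275.09 ÷ R$53.09 = R$23,454,415.

R$23,454,415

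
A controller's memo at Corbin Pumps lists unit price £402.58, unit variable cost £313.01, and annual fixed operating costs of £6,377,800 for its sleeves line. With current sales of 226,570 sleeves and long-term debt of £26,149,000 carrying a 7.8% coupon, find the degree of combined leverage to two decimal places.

1.71

Contribution at this volume is 226,570 × £89.57 = £20,293,874.90.
Subtracting fixed costs: EBIT = £20,293,874.90 − £6,377,800 = £13,916,074.90. Interest = £2,039,622.00.
DOL = £20,293,874.90 ÷ £13,916,074.90 = 1.4583; DFL = £13,916,074.90 ÷ £11,876,452.90 = 1.1717.
Combined leverage = 1.4583 × 1.1717 = 1.7087.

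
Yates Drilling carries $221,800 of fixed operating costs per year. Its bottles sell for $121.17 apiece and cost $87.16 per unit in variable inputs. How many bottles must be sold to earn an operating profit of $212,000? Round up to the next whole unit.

12,756 bottles

Each unit contributes $121.17 − $87.16 = $34.01.
Need Q such that Q × $34.01 − $221,800 = $212,000, i.e. Q = $433,800 / $34.01 = 12,755.07 → 12,756.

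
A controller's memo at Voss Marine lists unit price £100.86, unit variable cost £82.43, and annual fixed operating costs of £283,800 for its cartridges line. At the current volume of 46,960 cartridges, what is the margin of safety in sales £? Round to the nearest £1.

£3,183,262

Each unit contributes £100.86 − £82.43 = £18.43. Break-even units = £283,800 ÷ £18.43 = 15,398.81; break-even revenue = 15,398.81 × £100.86 = £1,553,123.60.
Current sales = 46,960 × £100.86 = £4,736,385.60.
Margin of safety = £4,736,385.60 − £1,553,123.60 = £3,183,262.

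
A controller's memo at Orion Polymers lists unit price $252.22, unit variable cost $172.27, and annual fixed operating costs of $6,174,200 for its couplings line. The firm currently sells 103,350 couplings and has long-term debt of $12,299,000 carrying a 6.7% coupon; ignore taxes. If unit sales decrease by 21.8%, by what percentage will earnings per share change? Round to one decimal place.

Contribution at this volume is 103,350 × $79.95 = $8,262,832.50.
EBIT = $8,262,832.50 − $6,174,200 = $2,088,632.50.
Interest = $824,033.00, so EBIT − I = $1,264,599.50.
Degree of combined leverage = contribution ÷ (EBIT − I) = $8,262,832.50 ÷ $1,264,599.50 = 6.5340.
EPS therefore changes by 6.5340 × (-21.8%) = -142.4%.

-142.4%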